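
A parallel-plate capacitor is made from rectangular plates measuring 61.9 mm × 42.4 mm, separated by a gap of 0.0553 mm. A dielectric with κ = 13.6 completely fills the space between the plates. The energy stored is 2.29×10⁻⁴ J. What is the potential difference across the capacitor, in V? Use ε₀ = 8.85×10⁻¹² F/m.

A = 61.9 × 42.4 mm² = 2.62×10⁻³ m².
C = κε₀A/d = 13.6 × 8.85×10⁻¹² × 2.62×10⁻³ / 5.53×10⁻⁵ = 5.71×10⁻⁹ F.
V = √(2U/C) = √(2 × 2.29×10⁻⁴ / 5.71×10⁻⁹) = 2.83×10² V.

V ≈ 283 V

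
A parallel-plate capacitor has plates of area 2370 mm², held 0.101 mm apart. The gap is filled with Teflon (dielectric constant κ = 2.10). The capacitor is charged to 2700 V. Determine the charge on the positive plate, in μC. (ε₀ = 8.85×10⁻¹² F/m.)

Q ≈ 1.18 μC

A = 2370 mm² = 2.37×10⁻³ m².
C = κε₀A/d = 2.10 × 8.85×10⁻¹² × 2.37×10⁻³ / 1.01×10⁻⁴ = 4.36×10⁻¹⁰ F.
Q = CV = 4.36×10⁻¹⁰ × 2700 = 1.18×10⁻⁶ C.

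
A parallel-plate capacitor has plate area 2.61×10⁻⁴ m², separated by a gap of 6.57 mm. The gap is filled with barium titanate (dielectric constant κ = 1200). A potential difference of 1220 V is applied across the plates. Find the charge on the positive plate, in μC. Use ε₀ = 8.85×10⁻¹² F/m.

0.515 μC

C = κε₀A/d = 1200 × 8.85×10⁻¹² × 2.61×10⁻⁴ / 6.57×10⁻³ = 4.22×10⁻¹⁰ F.
Q = CV = 4.22×10⁻¹⁰ × 1220 = 5.15×10⁻⁷ C.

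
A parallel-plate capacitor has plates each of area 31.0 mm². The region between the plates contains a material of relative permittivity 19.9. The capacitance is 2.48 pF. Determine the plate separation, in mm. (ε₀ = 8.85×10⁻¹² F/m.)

A = 31.0 mm² = 3.10×10⁻⁵ m².
d = κε₀A/C = 19.9 × 8.85×10⁻¹² × 3.10×10⁻⁵ / 2.48×10⁻¹² = 2.20×10⁻³ m.

d ≈ 2.20 mm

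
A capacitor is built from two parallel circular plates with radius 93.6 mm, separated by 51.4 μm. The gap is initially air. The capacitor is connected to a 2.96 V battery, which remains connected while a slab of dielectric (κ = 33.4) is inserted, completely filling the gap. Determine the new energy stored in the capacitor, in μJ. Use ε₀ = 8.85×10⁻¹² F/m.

A = π(93.6 mm)² = 2.75×10⁻² m².
Initially C₁ = ε₀A/d = 8.85×10⁻¹² × 2.75×10⁻² / 5.14×10⁻⁵ = 4.74×10⁻⁹ F.
U₁ = 2.08×10⁻⁸ J.
Battery connected ⇒ V is held fixed. C₂ = 33.4 C₁ and U = ½CV², so U₂/U₁ = C₂/C₁ = 33.4.
U₂ = 33.4 × 2.08×10⁻⁸ = 6.93×10⁻⁷ J.

0.693 μJ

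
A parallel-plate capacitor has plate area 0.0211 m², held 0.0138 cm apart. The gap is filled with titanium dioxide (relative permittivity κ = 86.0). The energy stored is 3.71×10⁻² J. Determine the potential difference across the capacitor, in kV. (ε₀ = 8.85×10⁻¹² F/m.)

C = κε₀A/d = 86.0 × 8.85×10⁻¹² × 2.11×10⁻² / 1.38×10⁻⁴ = 1.16×10⁻⁷ F.
V = √(2U/C) = √(2 × 3.71×10⁻² / 1.16×10⁻⁷) = 7.99×10² V.

0.799 kV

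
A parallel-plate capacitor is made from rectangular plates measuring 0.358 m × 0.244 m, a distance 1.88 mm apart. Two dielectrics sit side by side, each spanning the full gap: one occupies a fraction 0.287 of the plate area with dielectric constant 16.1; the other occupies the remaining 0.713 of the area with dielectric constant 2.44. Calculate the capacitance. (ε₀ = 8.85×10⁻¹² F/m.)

2.62 nF

A = 0.358 × 0.244 m² = 8.74×10⁻² m².
Side-by-side slabs ⇒ two capacitors in parallel, each spanning the full gap.
C₁ = κ₁ε₀A₁/d = 16.1 × 8.85×10⁻¹² × 2.51×10⁻² / 1.88×10⁻³ = 1.90×10⁻⁹ F.
C₂ = κ₂ε₀A₂/d = 2.44 × 8.85×10⁻¹² × 6.23×10⁻² / 1.88×10⁻³ = 7.15×10⁻¹⁰ F.
C = C₁ + C₂ = 2.62×10⁻⁹ F.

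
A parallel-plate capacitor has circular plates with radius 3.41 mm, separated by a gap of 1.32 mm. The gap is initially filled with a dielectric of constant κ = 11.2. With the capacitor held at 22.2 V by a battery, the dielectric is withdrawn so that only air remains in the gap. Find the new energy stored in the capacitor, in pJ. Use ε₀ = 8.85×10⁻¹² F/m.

60.4 pJ

A = π(3.41 mm)² = 3.65×10⁻⁵ m².
Initially C₁ = κε₀A/d = 11.2 × 8.85×10⁻¹² × 3.65×10⁻⁵ / 1.32×10⁻³ = 2.74×10⁻¹² F.
U₁ = 6.76×10⁻¹⁰ J.
Battery connected ⇒ V is held fixed. C₂ = 0.0893 C₁ and U = ½CV², so U₂/U₁ = C₂/C₁ = 0.0893.
U₂ = 0.0893 × 6.76×10⁻¹⁰ = 6.04×10⁻¹¹ J.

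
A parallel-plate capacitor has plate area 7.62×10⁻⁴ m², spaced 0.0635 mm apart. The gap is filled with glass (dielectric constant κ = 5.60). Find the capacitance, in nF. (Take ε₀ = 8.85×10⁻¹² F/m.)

C ≈ 0.595 nF

C = κε₀A/d = 5.60 × 8.85×10⁻¹² × 7.62×10⁻⁴ / 6.35×10⁻⁵ = 5.95×10⁻¹⁰ F.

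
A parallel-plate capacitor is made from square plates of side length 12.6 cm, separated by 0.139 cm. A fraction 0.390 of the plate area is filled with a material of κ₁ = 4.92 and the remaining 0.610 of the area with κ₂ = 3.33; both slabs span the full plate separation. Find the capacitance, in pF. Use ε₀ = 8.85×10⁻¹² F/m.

A = (12.6 cm)² = 1.59×10⁻² m².
Side-by-side slabs ⇒ two capacitors in parallel, each spanning the full gap.
C₁ = κ₁ε₀A₁/d = 4.92 × 8.85×10⁻¹² × 6.19×10⁻³ / 1.39×10⁻³ = 1.94×10⁻¹⁰ F.
C₂ = κ₂ε₀A₂/d = 3.33 × 8.85×10⁻¹² × 9.68×10⁻³ / 1.39×10⁻³ = 2.05×10⁻¹⁰ F.
C = C₁ + C₂ = 3.99×10⁻¹⁰ F.

C ≈ 399 pF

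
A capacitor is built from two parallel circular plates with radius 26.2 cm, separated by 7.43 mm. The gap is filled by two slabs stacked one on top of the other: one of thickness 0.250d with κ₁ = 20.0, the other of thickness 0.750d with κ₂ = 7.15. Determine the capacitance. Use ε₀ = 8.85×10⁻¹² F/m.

2.19 nF

A = π(26.2 cm)² = 0.216 m².
Stacked slabs ⇒ two capacitors in series, each with the full plate area.
C₁ = κ₁ε₀A/d₁ = 20.0 × 8.85×10⁻¹² × 0.216 / 1.86×10⁻³ = 2.05×10⁻⁸ F.
C₂ = κ₂ε₀A/d₂ = 7.15 × 8.85×10⁻¹² × 0.216 / 5.57×10⁻³ = 2.45×10⁻⁹ F.
C = (1/C₁ + 1/C₂)⁻¹ = 2.19×10⁻⁹ F.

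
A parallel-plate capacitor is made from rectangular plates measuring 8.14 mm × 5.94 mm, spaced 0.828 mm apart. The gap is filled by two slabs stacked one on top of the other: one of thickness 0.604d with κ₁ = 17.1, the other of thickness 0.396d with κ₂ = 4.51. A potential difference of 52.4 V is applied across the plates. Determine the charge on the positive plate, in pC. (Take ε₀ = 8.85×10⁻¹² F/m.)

A = 8.14 × 5.94 mm² = 4.84×10⁻⁵ m².
Stacked slabs ⇒ two capacitors in series, each with the full plate area.
C₁ = κ₁ε₀A/d₁ = 17.1 × 8.85×10⁻¹² × 4.84×10⁻⁵ / 5.00×10⁻⁴ = 1.46×10⁻¹¹ F.
C₂ = κ₂ε₀A/d₂ = 4.51 × 8.85×10⁻¹² × 4.84×10⁻⁵ / 3.28×10⁻⁴ = 5.89×10⁻¹² F.
C = (1/C₁ + 1/C₂)⁻¹ = 4.20×10⁻¹² F.
Q = CV = 4.20×10⁻¹² × 52.4 = 2.20×10⁻¹⁰ C.

Q ≈ 220 pC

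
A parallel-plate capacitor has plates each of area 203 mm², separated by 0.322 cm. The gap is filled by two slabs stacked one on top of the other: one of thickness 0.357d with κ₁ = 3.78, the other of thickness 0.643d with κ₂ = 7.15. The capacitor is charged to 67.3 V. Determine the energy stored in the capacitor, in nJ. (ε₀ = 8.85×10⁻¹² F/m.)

U ≈ 6.85 nJ

A = 203 mm² = 2.03×10⁻⁴ m².
Stacked slabs ⇒ two capacitors in series, each with the full plate area.
C₁ = κ₁ε₀A/d₁ = 3.78 × 8.85×10⁻¹² × 2.03×10⁻⁴ / 1.15×10⁻³ = 5.91×10⁻¹² F.
C₂ = κ₂ε₀A/d₂ = 7.15 × 8.85×10⁻¹² × 2.03×10⁻⁴ / 2.07×10⁻³ = 6.20×10⁻¹² F.
C = (1/C₁ + 1/C₂)⁻¹ = 3.03×10⁻¹² F.
U = ½CV² = ½ × 3.03×10⁻¹² × (67.3)² = 6.85×10⁻⁹ J.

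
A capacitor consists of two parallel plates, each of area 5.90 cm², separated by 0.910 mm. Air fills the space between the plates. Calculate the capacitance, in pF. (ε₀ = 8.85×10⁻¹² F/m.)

5.74 pF

A = 5.90 cm² = 5.90×10⁻⁴ m².
C = ε₀A/d = 8.85×10⁻¹² × 5.90×10⁻⁴ / 9.10×10⁻⁴ = 5.74×10⁻¹² F.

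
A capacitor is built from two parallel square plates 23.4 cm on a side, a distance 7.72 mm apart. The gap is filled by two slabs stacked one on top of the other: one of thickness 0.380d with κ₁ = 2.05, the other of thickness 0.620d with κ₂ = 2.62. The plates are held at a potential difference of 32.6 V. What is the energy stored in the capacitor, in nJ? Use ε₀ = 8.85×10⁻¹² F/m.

79.0 nJ

A = (23.4 cm)² = 5.48×10⁻² m².
Stacked slabs ⇒ two capacitors in series, each with the full plate area.
C₁ = κ₁ε₀A/d₁ = 2.05 × 8.85×10⁻¹² × 5.48×10⁻² / 2.93×10⁻³ = 3.39×10⁻¹⁰ F.
C₂ = κ₂ε₀A/d₂ = 2.62 × 8.85×10⁻¹² × 5.48×10⁻² / 4.79×10⁻³ = 2.65×10⁻¹⁰ F.
C = (1/C₁ + 1/C₂)⁻¹ = 1.49×10⁻¹⁰ F.
U = ½CV² = ½ × 1.49×10⁻¹⁰ × (32.6)² = 7.90×10⁻⁸ J.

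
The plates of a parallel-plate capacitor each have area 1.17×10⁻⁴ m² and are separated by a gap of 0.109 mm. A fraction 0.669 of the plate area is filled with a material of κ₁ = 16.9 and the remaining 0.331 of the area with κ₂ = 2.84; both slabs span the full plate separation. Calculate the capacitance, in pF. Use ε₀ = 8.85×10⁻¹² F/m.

Side-by-side slabs ⇒ two capacitors in parallel, each spanning the full gap.
C₁ = κ₁ε₀A₁/d = 16.9 × 8.85×10⁻¹² × 7.83×10⁻⁵ / 1.09×10⁻⁴ = 1.07×10⁻¹⁰ F.
C₂ = κ₂ε₀A₂/d = 2.84 × 8.85×10⁻¹² × 3.87×10⁻⁵ / 1.09×10⁻⁴ = 8.93×10⁻¹² F.
C = C₁ + C₂ = 1.16×10⁻¹⁰ F.

C ≈ 116 pF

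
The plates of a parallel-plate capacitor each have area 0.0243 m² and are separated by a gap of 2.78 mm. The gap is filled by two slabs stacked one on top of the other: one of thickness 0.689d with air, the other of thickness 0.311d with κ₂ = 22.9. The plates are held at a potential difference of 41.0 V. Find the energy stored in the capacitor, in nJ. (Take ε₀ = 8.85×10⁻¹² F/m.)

92.5 nJ

Stacked slabs ⇒ two capacitors in series, each with the full plate area.
C₁ = κ₁ε₀A/d₁ = 1.00 × 8.85×10⁻¹² × 2.43×10⁻² / 1.92×10⁻³ = 1.12×10⁻¹⁰ F.
C₂ = κ₂ε₀A/d₂ = 22.9 × 8.85×10⁻¹² × 2.43×10⁻² / 8.65×10⁻⁴ = 5.70×10⁻⁹ F.
C = (1/C₁ + 1/C₂)⁻¹ = 1.10×10⁻¹⁰ F.
U = ½CV² = ½ × 1.10×10⁻¹⁰ × (41.0)² = 9.25×10⁻⁸ J.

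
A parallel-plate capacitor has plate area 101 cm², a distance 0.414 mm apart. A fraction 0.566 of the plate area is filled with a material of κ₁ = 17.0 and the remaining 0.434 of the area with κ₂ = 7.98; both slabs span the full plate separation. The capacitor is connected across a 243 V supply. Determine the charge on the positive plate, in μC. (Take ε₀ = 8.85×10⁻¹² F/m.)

A = 101 cm² = 1.01×10⁻² m².
Side-by-side slabs ⇒ two capacitors in parallel, each spanning the full gap.
C₁ = κ₁ε₀A₁/d = 17.0 × 8.85×10⁻¹² × 5.72×10⁻³ / 4.14×10⁻⁴ = 2.08×10⁻⁹ F.
C₂ = κ₂ε₀A₂/d = 7.98 × 8.85×10⁻¹² × 4.38×10⁻³ / 4.14×10⁻⁴ = 7.48×10⁻¹⁰ F.
C = C₁ + C₂ = 2.83×10⁻⁹ F.
Q = CV = 2.83×10⁻⁹ × 243 = 6.87×10⁻⁷ C.

0.687 μC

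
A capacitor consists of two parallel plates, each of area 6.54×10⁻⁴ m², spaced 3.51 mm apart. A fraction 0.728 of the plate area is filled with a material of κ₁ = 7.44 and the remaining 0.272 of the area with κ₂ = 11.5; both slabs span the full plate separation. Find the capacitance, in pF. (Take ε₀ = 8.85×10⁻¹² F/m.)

Side-by-side slabs ⇒ two capacitors in parallel, each spanning the full gap.
C₁ = κ₁ε₀A₁/d = 7.44 × 8.85×10⁻¹² × 4.76×10⁻⁴ / 3.51×10⁻³ = 8.93×10⁻¹² F.
C₂ = κ₂ε₀A₂/d = 11.5 × 8.85×10⁻¹² × 1.78×10⁻⁴ / 3.51×10⁻³ = 5.16×10⁻¹² F.
C = C₁ + C₂ = 1.41×10⁻¹¹ F.

14.1 pF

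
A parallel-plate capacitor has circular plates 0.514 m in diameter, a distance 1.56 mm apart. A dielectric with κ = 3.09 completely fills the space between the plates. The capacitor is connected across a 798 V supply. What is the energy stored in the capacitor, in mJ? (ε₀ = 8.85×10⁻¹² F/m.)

A = π(0.514/2 m)² = 0.207 m².
C = κε₀A/d = 3.09 × 8.85×10⁻¹² × 0.207 / 1.56×10⁻³ = 3.64×10⁻⁹ F.
U = ½CV² = ½ × 3.64×10⁻⁹ × (798)² = 1.16×10⁻³ J.

1.16 mJ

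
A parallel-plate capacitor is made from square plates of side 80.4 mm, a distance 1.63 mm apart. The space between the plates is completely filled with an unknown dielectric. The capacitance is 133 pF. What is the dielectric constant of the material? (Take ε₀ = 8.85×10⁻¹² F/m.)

A = (80.4 mm)² = 6.46×10⁻³ m².
κ = Cd/(ε₀A) = 1.33×10⁻¹⁰ × 1.63×10⁻³ / (8.85×10⁻¹² × 6.46×10⁻³) = 3.79.

κ ≈ 3.79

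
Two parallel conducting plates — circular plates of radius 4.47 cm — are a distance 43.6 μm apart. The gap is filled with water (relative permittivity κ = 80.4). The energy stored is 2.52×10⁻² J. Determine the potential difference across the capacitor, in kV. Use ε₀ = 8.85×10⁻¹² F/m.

V ≈ 0.701 kV

A = π(4.47 cm)² = 6.28×10⁻³ m².
C = κε₀A/d = 80.4 × 8.85×10⁻¹² × 6.28×10⁻³ / 4.36×10⁻⁵ = 1.02×10⁻⁷ F.
V = √(2U/C) = √(2 × 2.52×10⁻² / 1.02×10⁻⁷) = 7.01×10² V.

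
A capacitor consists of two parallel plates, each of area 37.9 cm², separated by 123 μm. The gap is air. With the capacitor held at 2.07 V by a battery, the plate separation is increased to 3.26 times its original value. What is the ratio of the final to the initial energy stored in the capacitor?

Battery connected ⇒ V is held fixed.
C₂ = 0.307 C₁ and U = ½CV², so U₂/U₁ = C₂/C₁ = 0.307.

U₂/U₁ ≈ 0.307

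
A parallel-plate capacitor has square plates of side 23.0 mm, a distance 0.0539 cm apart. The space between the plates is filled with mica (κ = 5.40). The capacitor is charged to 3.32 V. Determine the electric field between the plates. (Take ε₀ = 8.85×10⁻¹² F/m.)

E = V/d = 3.32 / 5.39×10⁻⁴ = 6.16×10³ V/m.

6.16 V/mm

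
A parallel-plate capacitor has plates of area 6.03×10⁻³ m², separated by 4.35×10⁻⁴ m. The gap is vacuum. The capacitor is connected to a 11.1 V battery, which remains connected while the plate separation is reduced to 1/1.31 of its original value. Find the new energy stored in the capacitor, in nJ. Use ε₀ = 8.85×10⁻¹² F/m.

U ≈ 9.90 nJ

Initially C₁ = ε₀A/d = 8.85×10⁻¹² × 6.03×10⁻³ / 4.35×10⁻⁴ = 1.23×10⁻¹⁰ F.
U₁ = 7.56×10⁻⁹ J.
Battery connected ⇒ V is held fixed. C₂ = 1.31 C₁ and U = ½CV², so U₂/U₁ = C₂/C₁ = 1.31.
U₂ = 1.31 × 7.56×10⁻⁹ = 9.90×10⁻⁹ J.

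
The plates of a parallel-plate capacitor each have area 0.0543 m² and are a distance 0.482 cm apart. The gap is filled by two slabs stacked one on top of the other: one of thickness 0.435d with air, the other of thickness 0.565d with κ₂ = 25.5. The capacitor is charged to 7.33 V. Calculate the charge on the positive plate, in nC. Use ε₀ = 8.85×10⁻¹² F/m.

Stacked slabs ⇒ two capacitors in series, each with the full plate area.
C₁ = κ₁ε₀A/d₁ = 1.00 × 8.85×10⁻¹² × 5.43×10⁻² / 2.10×10⁻³ = 2.29×10⁻¹⁰ F.
C₂ = κ₂ε₀A/d₂ = 25.5 × 8.85×10⁻¹² × 5.43×10⁻² / 2.72×10⁻³ = 4.50×10⁻⁹ F.
C = (1/C₁ + 1/C₂)⁻¹ = 2.18×10⁻¹⁰ F.
Q = CV = 2.18×10⁻¹⁰ × 7.33 = 1.60×10⁻⁹ C.

Q ≈ 1.60 nC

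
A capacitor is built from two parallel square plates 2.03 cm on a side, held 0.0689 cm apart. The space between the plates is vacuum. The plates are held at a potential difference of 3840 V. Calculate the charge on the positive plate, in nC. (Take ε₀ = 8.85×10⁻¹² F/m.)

A = (2.03 cm)² = 4.12×10⁻⁴ m².
C = ε₀A/d = 8.85×10⁻¹² × 4.12×10⁻⁴ / 6.89×10⁻⁴ = 5.29×10⁻¹² F.
Q = CV = 5.29×10⁻¹² × 3840 = 2.03×10⁻⁸ C.

20.3 nC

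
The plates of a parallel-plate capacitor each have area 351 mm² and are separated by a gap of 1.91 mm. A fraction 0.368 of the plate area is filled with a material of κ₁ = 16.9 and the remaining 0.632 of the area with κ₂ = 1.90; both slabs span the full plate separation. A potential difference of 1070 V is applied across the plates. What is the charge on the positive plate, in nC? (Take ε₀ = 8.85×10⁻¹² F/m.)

A = 351 mm² = 3.51×10⁻⁴ m².
Side-by-side slabs ⇒ two capacitors in parallel, each spanning the full gap.
C₁ = κ₁ε₀A₁/d = 16.9 × 8.85×10⁻¹² × 1.29×10⁻⁴ / 1.91×10⁻³ = 1.01×10⁻¹¹ F.
C₂ = κ₂ε₀A₂/d = 1.90 × 8.85×10⁻¹² × 2.22×10⁻⁴ / 1.91×10⁻³ = 1.95×10⁻¹² F.
C = C₁ + C₂ = 1.21×10⁻¹¹ F.
Q = CV = 1.21×10⁻¹¹ × 1070 = 1.29×10⁻⁸ C.

Q ≈ 12.9 nC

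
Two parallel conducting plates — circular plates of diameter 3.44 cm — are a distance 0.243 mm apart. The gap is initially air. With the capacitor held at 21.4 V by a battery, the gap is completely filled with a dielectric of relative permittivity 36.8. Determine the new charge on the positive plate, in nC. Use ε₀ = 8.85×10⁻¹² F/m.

A = π(3.44/2 cm)² = 9.29×10⁻⁴ m².
Initially C₁ = ε₀A/d = 8.85×10⁻¹² × 9.29×10⁻⁴ / 2.43×10⁻⁴ = 3.38×10⁻¹¹ F.
Q₁ = 7.24×10⁻¹⁰ C.
Battery connected ⇒ V is held fixed. C₂ = 36.8 C₁ and Q = CV, so Q₂/Q₁ = C₂/C₁ = 36.8.
Q₂ = 36.8 × 7.24×10⁻¹⁰ = 2.67×10⁻⁸ C.

Q ≈ 26.7 nC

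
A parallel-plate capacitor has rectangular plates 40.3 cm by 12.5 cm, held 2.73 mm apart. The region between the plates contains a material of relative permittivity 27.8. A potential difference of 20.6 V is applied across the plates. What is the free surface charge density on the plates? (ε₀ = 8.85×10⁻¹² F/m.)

A = 40.3 × 12.5 cm² = 5.04×10⁻² m².
C = κε₀A/d = 27.8 × 8.85×10⁻¹² × 5.04×10⁻² / 2.73×10⁻³ = 4.54×10⁻⁹ F.
σ = Q/A = CV/A = 4.54×10⁻⁹ × 20.6 / 5.04×10⁻² = 1.86×10⁻⁶ C/m².

σ ≈ 1.86 μC/m²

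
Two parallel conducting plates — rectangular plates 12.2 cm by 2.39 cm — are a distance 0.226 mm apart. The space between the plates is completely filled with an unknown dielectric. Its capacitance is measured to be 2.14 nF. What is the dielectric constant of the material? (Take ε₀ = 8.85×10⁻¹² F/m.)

κ ≈ 18.7

A = 12.2 × 2.39 cm² = 2.92×10⁻³ m².
κ = Cd/(ε₀A) = 2.14×10⁻⁹ × 2.26×10⁻⁴ / (8.85×10⁻¹² × 2.92×10⁻³) = 18.7.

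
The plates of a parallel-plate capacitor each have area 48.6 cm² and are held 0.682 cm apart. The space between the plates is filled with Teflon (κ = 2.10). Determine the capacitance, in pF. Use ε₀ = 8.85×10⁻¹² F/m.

13.2 pF

A = 48.6 cm² = 4.86×10⁻³ m².
C = κε₀A/d = 2.10 × 8.85×10⁻¹² × 4.86×10⁻³ / 6.82×10⁻³ = 1.32×10⁻¹¹ F.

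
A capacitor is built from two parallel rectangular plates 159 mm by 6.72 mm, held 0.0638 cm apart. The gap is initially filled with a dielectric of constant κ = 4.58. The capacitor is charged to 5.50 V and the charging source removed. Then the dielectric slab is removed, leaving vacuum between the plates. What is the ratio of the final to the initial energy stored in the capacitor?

Isolated ⇒ Q is held fixed.
C₂ = 0.218 C₁ and U = Q²/(2C), so U₂/U₁ = C₁/C₂ = 4.58.

4.58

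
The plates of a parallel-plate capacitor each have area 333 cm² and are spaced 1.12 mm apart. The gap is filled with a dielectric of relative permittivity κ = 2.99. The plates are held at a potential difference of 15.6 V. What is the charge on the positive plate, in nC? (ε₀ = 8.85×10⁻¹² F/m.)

A = 333 cm² = 3.33×10⁻² m².
C = κε₀A/d = 2.99 × 8.85×10⁻¹² × 3.33×10⁻² / 1.12×10⁻³ = 7.87×10⁻¹⁰ F.
Q = CV = 7.87×10⁻¹⁰ × 15.6 = 1.23×10⁻⁸ C.

12.3 nC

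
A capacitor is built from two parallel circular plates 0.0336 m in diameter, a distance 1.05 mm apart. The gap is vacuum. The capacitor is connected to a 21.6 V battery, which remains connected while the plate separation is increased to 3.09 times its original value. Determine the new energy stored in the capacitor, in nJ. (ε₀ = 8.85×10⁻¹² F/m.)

A = π(0.0336/2 m)² = 8.87×10⁻⁴ m².
Initially C₁ = ε₀A/d = 8.85×10⁻¹² × 8.87×10⁻⁴ / 1.05×10⁻³ = 7.47×10⁻¹² F.
U₁ = 1.74×10⁻⁹ J.
Battery connected ⇒ V is held fixed. C₂ = 0.324 C₁ and U = ½CV², so U₂/U₁ = C₂/C₁ = 0.324.
U₂ = 0.324 × 1.74×10⁻⁹ = 5.64×10⁻¹⁰ J.

0.564 nJ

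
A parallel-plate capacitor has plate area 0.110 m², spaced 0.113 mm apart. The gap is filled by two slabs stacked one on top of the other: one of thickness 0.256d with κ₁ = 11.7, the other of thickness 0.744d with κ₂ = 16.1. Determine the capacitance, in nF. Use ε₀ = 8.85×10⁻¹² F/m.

Stacked slabs ⇒ two capacitors in series, each with the full plate area.
C₁ = κ₁ε₀A/d₁ = 11.7 × 8.85×10⁻¹² × 0.110 / 2.89×10⁻⁵ = 3.94×10⁻⁷ F.
C₂ = κ₂ε₀A/d₂ = 16.1 × 8.85×10⁻¹² × 0.110 / 8.41×10⁻⁵ = 1.86×10⁻⁷ F.
C = (1/C₁ + 1/C₂)⁻¹ = 1.27×10⁻⁷ F.

127 nF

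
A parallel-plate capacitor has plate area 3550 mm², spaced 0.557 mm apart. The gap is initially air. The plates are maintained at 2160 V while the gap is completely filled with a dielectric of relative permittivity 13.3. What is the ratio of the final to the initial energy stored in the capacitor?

13.3

Battery connected ⇒ V is held fixed.
C₂ = 13.3 C₁ and U = ½CV², so U₂/U₁ = C₂/C₁ = 13.3.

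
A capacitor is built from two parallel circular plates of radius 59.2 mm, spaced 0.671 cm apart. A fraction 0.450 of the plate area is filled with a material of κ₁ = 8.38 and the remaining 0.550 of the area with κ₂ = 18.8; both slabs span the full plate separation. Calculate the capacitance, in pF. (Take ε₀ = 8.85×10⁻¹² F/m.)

A = π(59.2 mm)² = 1.10×10⁻² m².
Side-by-side slabs ⇒ two capacitors in parallel, each spanning the full gap.
C₁ = κ₁ε₀A₁/d = 8.38 × 8.85×10⁻¹² × 4.95×10⁻³ / 6.71×10⁻³ = 5.48×10⁻¹¹ F.
C₂ = κ₂ε₀A₂/d = 18.8 × 8.85×10⁻¹² × 6.06×10⁻³ / 6.71×10⁻³ = 1.50×10⁻¹⁰ F.
C = C₁ + C₂ = 2.05×10⁻¹⁰ F.

205 pF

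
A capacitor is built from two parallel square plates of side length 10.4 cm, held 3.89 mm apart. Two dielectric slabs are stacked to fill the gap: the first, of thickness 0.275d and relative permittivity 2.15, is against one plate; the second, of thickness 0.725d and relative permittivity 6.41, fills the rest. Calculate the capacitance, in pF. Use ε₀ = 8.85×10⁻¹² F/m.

C ≈ 102 pF

A = (10.4 cm)² = 1.08×10⁻² m².
Stacked slabs ⇒ two capacitors in series, each with the full plate area.
C₁ = κ₁ε₀A/d₁ = 2.15 × 8.85×10⁻¹² × 1.08×10⁻² / 1.07×10⁻³ = 1.92×10⁻¹⁰ F.
C₂ = κ₂ε₀A/d₂ = 6.41 × 8.85×10⁻¹² × 1.08×10⁻² / 2.82×10⁻³ = 2.18×10⁻¹⁰ F.
C = (1/C₁ + 1/C₂)⁻¹ = 1.02×10⁻¹⁰ F.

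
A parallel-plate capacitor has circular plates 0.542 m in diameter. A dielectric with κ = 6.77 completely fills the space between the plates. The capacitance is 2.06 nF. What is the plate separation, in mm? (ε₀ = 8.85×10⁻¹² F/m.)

A = π(0.542/2 m)² = 0.231 m².
d = κε₀A/C = 6.77 × 8.85×10⁻¹² × 0.231 / 2.06×10⁻⁹ = 6.71×10⁻³ m.

d ≈ 6.71 mm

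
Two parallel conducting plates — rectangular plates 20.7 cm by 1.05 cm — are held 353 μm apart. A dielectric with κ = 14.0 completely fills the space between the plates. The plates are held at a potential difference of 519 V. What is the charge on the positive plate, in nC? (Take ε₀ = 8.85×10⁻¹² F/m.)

A = 20.7 × 1.05 cm² = 2.17×10⁻³ m².
C = κε₀A/d = 14.0 × 8.85×10⁻¹² × 2.17×10⁻³ / 3.53×10⁻⁴ = 7.63×10⁻¹⁰ F.
Q = CV = 7.63×10⁻¹⁰ × 519 = 3.96×10⁻⁷ C.

396 nC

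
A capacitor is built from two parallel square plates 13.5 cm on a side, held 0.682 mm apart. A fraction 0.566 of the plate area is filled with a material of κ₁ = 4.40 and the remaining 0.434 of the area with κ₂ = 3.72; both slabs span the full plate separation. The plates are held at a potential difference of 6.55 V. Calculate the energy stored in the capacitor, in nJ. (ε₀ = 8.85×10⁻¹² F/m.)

A = (13.5 cm)² = 1.82×10⁻² m².
Side-by-side slabs ⇒ two capacitors in parallel, each spanning the full gap.
C₁ = κ₁ε₀A₁/d = 4.40 × 8.85×10⁻¹² × 1.03×10⁻² / 6.82×10⁻⁴ = 5.89×10⁻¹⁰ F.
C₂ = κ₂ε₀A₂/d = 3.72 × 8.85×10⁻¹² × 7.91×10⁻³ / 6.82×10⁻⁴ = 3.82×10⁻¹⁰ F.
C = C₁ + C₂ = 9.71×10⁻¹⁰ F.
U = ½CV² = ½ × 9.71×10⁻¹⁰ × (6.55)² = 2.08×10⁻⁸ J.

20.8 nJ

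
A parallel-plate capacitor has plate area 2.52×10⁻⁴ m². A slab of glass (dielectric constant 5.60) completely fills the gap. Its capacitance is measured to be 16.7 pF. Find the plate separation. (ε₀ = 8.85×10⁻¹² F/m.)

d = κε₀A/C = 5.60 × 8.85×10⁻¹² × 2.52×10⁻⁴ / 1.67×10⁻¹¹ = 7.48×10⁻⁴ m.

0.748 mm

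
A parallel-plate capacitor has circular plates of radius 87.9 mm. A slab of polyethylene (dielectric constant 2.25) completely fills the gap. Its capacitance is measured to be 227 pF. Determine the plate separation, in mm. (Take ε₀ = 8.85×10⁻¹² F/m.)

A = π(87.9 mm)² = 2.43×10⁻² m².
d = κε₀A/C = 2.25 × 8.85×10⁻¹² × 2.43×10⁻² / 2.27×10⁻¹⁰ = 2.13×10⁻³ m.

2.13 mm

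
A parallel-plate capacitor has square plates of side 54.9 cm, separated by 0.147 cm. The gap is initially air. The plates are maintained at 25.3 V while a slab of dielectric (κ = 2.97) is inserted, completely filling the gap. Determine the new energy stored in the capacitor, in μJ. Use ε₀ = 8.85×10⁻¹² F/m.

U ≈ 1.72 μJ

A = (54.9 cm)² = 0.301 m².
Initially C₁ = ε₀A/d = 8.85×10⁻¹² × 0.301 / 1.47×10⁻³ = 1.81×10⁻⁹ F.
U₁ = 5.81×10⁻⁷ J.
Battery connected ⇒ V is held fixed. C₂ = 2.97 C₁ and U = ½CV², so U₂/U₁ = C₂/C₁ = 2.97.
U₂ = 2.97 × 5.81×10⁻⁷ = 1.72×10⁻⁶ J.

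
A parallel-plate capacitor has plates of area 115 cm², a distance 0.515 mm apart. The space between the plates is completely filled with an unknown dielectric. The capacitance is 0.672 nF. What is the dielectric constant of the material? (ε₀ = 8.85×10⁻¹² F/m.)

A = 115 cm² = 1.15×10⁻² m².
κ = Cd/(ε₀A) = 6.72×10⁻¹⁰ × 5.15×10⁻⁴ / (8.85×10⁻¹² × 1.15×10⁻²) = 3.40.

κ ≈ 3.40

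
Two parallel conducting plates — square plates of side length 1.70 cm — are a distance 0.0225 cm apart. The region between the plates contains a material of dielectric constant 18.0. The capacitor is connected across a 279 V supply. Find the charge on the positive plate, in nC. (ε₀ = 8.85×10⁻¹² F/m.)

Q ≈ 57.1 nC

A = (1.70 cm)² = 2.89×10⁻⁴ m².
C = κε₀A/d = 18.0 × 8.85×10⁻¹² × 2.89×10⁻⁴ / 2.25×10⁻⁴ = 2.05×10⁻¹⁰ F.
Q = CV = 2.05×10⁻¹⁰ × 279 = 5.71×10⁻⁸ C.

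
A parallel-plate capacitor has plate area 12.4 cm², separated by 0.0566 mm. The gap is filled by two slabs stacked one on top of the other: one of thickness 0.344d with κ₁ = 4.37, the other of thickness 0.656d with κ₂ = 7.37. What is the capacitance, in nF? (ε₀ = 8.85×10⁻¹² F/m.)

1.16 nF

A = 12.4 cm² = 1.24×10⁻³ m².
Stacked slabs ⇒ two capacitors in series, each with the full plate area.
C₁ = κ₁ε₀A/d₁ = 4.37 × 8.85×10⁻¹² × 1.24×10⁻³ / 1.95×10⁻⁵ = 2.46×10⁻⁹ F.
C₂ = κ₂ε₀A/d₂ = 7.37 × 8.85×10⁻¹² × 1.24×10⁻³ / 3.71×10⁻⁵ = 2.18×10⁻⁹ F.
C = (1/C₁ + 1/C₂)⁻¹ = 1.16×10⁻⁹ F.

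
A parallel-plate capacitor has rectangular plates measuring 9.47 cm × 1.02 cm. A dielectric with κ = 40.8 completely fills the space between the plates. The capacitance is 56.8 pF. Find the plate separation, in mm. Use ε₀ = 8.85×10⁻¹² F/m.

A = 9.47 × 1.02 cm² = 9.66×10⁻⁴ m².
d = κε₀A/C = 40.8 × 8.85×10⁻¹² × 9.66×10⁻⁴ / 5.68×10⁻¹¹ = 6.14×10⁻³ m.

6.14 mm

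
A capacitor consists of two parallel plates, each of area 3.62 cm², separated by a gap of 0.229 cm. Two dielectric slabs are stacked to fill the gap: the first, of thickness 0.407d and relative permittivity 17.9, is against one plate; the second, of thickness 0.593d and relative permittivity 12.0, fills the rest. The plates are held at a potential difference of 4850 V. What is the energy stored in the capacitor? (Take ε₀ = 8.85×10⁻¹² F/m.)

A = 3.62 cm² = 3.62×10⁻⁴ m².
Stacked slabs ⇒ two capacitors in series, each with the full plate area.
C₁ = κ₁ε₀A/d₁ = 17.9 × 8.85×10⁻¹² × 3.62×10⁻⁴ / 9.32×10⁻⁴ = 6.15×10⁻¹¹ F.
C₂ = κ₂ε₀A/d₂ = 12.0 × 8.85×10⁻¹² × 3.62×10⁻⁴ / 1.36×10⁻³ = 2.83×10⁻¹¹ F.
C = (1/C₁ + 1/C₂)⁻¹ = 1.94×10⁻¹¹ F.
U = ½CV² = ½ × 1.94×10⁻¹¹ × (4850)² = 2.28×10⁻⁴ J.

228 μJ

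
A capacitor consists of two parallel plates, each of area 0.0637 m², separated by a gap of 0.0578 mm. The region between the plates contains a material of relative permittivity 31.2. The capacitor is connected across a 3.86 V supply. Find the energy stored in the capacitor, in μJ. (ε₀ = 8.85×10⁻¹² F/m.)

C = κε₀A/d = 31.2 × 8.85×10⁻¹² × 6.37×10⁻² / 5.78×10⁻⁵ = 3.04×10⁻⁷ F.
U = ½CV² = ½ × 3.04×10⁻⁷ × (3.86)² = 2.27×10⁻⁶ J.

2.27 μJ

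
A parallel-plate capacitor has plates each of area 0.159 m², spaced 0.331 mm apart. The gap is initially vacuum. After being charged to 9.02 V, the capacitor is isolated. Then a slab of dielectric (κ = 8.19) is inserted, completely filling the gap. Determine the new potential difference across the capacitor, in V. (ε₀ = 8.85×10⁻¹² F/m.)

Initially C₁ = ε₀A/d = 8.85×10⁻¹² × 0.159 / 3.31×10⁻⁴ = 4.25×10⁻⁹ F.
V₁ = 9.02 V.
Isolated ⇒ Q is held fixed. C₂ = 8.19 C₁ and V = Q/C, so V₂/V₁ = C₁/C₂ = 0.122.
V₂ = 0.122 × 9.02 = 1.10 V.

1.10 V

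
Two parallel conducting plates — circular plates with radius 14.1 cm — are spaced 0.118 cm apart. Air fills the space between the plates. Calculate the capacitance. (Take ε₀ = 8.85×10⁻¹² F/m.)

468 pF

A = π(14.1 cm)² = 6.25×10⁻² m².
C = ε₀A/d = 8.85×10⁻¹² × 6.25×10⁻² / 1.18×10⁻³ = 4.68×10⁻¹⁰ F.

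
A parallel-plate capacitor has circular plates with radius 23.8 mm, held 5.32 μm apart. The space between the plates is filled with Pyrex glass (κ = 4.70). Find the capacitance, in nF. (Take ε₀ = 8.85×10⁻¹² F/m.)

13.9 nF

A = π(23.8 mm)² = 1.78×10⁻³ m².
C = κε₀A/d = 4.70 × 8.85×10⁻¹² × 1.78×10⁻³ / 5.32×10⁻⁶ = 1.39×10⁻⁸ F.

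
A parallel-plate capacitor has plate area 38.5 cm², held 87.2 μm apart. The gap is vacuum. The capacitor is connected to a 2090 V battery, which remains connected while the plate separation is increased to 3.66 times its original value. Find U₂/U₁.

Battery connected ⇒ V is held fixed.
C₂ = 0.273 C₁ and U = ½CV², so U₂/U₁ = C₂/C₁ = 0.273.

U₂/U₁ ≈ 0.273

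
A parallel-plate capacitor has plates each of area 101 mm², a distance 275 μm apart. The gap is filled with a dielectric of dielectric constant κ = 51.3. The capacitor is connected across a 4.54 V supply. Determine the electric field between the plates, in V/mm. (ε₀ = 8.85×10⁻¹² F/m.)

16.5 V/mm

E = V/d = 4.54 / 2.75×10⁻⁴ = 1.65×10⁴ V/m.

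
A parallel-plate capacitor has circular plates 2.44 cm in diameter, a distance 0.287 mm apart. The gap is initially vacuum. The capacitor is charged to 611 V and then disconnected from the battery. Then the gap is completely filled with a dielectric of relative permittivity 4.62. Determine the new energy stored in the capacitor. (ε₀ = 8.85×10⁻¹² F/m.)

A = π(2.44/2 cm)² = 4.68×10⁻⁴ m².
Initially C₁ = ε₀A/d = 8.85×10⁻¹² × 4.68×10⁻⁴ / 2.87×10⁻⁴ = 1.44×10⁻¹¹ F.
U₁ = 2.69×10⁻⁶ J.
Isolated ⇒ Q is held fixed. C₂ = 4.62 C₁ and U = Q²/(2C), so U₂/U₁ = C₁/C₂ = 0.216.
U₂ = 0.216 × 2.69×10⁻⁶ = 5.83×10⁻⁷ J.

U ≈ 0.583 μJ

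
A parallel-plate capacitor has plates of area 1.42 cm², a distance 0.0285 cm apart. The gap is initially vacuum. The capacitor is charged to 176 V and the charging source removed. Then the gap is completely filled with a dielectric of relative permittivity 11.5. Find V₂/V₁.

V₂/V₁ ≈ 0.0870

Isolated ⇒ Q is held fixed.
C₂ = 11.5 C₁ and V = Q/C, so V₂/V₁ = C₁/C₂ = 0.0870.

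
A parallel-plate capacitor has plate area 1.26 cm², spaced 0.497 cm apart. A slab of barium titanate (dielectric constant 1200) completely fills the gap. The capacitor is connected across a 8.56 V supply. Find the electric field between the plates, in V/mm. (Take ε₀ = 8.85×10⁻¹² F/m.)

E = V/d = 8.56 / 4.97×10⁻³ = 1.72×10³ V/m.

1.72 V/mm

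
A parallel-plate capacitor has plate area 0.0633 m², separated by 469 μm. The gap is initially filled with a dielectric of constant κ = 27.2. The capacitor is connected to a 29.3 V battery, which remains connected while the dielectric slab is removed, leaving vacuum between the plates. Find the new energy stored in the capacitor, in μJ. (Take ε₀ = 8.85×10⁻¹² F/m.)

Initially C₁ = κε₀A/d = 27.2 × 8.85×10⁻¹² × 6.33×10⁻² / 4.69×10⁻⁴ = 3.25×10⁻⁸ F.
U₁ = 1.39×10⁻⁵ J.
Battery connected ⇒ V is held fixed. C₂ = 0.0368 C₁ and U = ½CV², so U₂/U₁ = C₂/C₁ = 0.0368.
U₂ = 0.0368 × 1.39×10⁻⁵ = 5.13×10⁻⁷ J.

0.513 μJ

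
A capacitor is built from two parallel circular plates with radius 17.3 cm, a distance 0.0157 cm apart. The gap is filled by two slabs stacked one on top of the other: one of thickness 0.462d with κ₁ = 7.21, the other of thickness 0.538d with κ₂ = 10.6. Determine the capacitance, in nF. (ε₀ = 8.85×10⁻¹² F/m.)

A = π(17.3 cm)² = 9.40×10⁻² m².
Stacked slabs ⇒ two capacitors in series, each with the full plate area.
C₁ = κ₁ε₀A/d₁ = 7.21 × 8.85×10⁻¹² × 9.40×10⁻² / 7.25×10⁻⁵ = 8.27×10⁻⁸ F.
C₂ = κ₂ε₀A/d₂ = 10.6 × 8.85×10⁻¹² × 9.40×10⁻² / 8.45×10⁻⁵ = 1.04×10⁻⁷ F.
C = (1/C₁ + 1/C₂)⁻¹ = 4.62×10⁻⁸ F.

46.2 nF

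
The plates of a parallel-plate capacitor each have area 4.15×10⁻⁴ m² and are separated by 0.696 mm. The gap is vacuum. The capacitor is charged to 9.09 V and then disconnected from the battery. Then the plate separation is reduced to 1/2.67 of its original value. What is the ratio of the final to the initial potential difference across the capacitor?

V₂/V₁ ≈ 0.375

Isolated ⇒ Q is held fixed.
C₂ = 2.67 C₁ and V = Q/C, so V₂/V₁ = C₁/C₂ = 0.375.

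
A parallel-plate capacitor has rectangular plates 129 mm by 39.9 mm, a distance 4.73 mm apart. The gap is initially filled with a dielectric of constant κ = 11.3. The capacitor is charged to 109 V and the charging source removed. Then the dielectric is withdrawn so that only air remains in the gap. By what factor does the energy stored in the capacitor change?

U₂/U₁ ≈ 11.3

Isolated ⇒ Q is held fixed.
C₂ = 0.0885 C₁ and U = Q²/(2C), so U₂/U₁ = C₁/C₂ = 11.3.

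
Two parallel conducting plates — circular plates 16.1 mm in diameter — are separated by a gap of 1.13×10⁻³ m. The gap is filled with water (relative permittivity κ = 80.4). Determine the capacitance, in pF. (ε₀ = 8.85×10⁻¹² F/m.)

A = π(16.1/2 mm)² = 2.04×10⁻⁴ m².
C = κε₀A/d = 80.4 × 8.85×10⁻¹² × 2.04×10⁻⁴ / 1.13×10⁻³ = 1.28×10⁻¹⁰ F.

C ≈ 128 pF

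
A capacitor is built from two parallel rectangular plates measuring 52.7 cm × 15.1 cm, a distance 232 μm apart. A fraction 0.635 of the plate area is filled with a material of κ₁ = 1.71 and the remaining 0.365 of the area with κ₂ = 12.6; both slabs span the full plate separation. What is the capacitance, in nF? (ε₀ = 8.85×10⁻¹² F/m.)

C ≈ 17.3 nF

A = 52.7 × 15.1 cm² = 7.96×10⁻² m².
Side-by-side slabs ⇒ two capacitors in parallel, each spanning the full gap.
C₁ = κ₁ε₀A₁/d = 1.71 × 8.85×10⁻¹² × 5.05×10⁻² / 2.32×10⁻⁴ = 3.30×10⁻⁹ F.
C₂ = κ₂ε₀A₂/d = 12.6 × 8.85×10⁻¹² × 2.90×10⁻² / 2.32×10⁻⁴ = 1.40×10⁻⁸ F.
C = C₁ + C₂ = 1.73×10⁻⁸ F.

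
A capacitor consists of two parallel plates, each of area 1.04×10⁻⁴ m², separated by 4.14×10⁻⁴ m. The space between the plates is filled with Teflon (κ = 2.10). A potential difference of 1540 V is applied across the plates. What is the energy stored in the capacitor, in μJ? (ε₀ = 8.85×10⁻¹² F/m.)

U ≈ 5.54 μJ

C = κε₀A/d = 2.10 × 8.85×10⁻¹² × 1.04×10⁻⁴ / 4.14×10⁻⁴ = 4.67×10⁻¹² F.
U = ½CV² = ½ × 4.67×10⁻¹² × (1540)² = 5.54×10⁻⁶ J.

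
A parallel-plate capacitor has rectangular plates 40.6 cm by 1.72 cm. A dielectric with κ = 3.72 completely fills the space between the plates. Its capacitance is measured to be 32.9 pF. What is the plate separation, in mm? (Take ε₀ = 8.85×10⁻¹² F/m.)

6.99 mm

A = 40.6 × 1.72 cm² = 6.98×10⁻³ m².
d = κε₀A/C = 3.72 × 8.85×10⁻¹² × 6.98×10⁻³ / 3.29×10⁻¹¹ = 6.99×10⁻³ m.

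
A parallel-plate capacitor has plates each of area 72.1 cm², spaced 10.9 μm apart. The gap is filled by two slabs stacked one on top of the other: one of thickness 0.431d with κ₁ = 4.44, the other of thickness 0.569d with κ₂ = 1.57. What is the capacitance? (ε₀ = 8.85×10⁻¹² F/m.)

A = 72.1 cm² = 7.21×10⁻³ m².
Stacked slabs ⇒ two capacitors in series, each with the full plate area.
C₁ = κ₁ε₀A/d₁ = 4.44 × 8.85×10⁻¹² × 7.21×10⁻³ / 4.70×10⁻⁶ = 6.03×10⁻⁸ F.
C₂ = κ₂ε₀A/d₂ = 1.57 × 8.85×10⁻¹² × 7.21×10⁻³ / 6.20×10⁻⁶ = 1.62×10⁻⁸ F.
C = (1/C₁ + 1/C₂)⁻¹ = 1.27×10⁻⁸ F.

12.7 nF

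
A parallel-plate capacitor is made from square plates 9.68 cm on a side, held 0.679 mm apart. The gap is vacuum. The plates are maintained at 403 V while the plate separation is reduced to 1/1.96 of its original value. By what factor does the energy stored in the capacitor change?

Battery connected ⇒ V is held fixed.
C₂ = 1.96 C₁ and U = ½CV², so U₂/U₁ = C₂/C₁ = 1.96.

U₂/U₁ ≈ 1.96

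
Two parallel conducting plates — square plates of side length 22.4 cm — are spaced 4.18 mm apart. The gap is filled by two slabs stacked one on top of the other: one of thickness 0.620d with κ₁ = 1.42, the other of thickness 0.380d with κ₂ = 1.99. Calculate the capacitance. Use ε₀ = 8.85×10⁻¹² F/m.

A = (22.4 cm)² = 5.02×10⁻² m².
Stacked slabs ⇒ two capacitors in series, each with the full plate area.
C₁ = κ₁ε₀A/d₁ = 1.42 × 8.85×10⁻¹² × 5.02×10⁻² / 2.59×10⁻³ = 2.43×10⁻¹⁰ F.
C₂ = κ₂ε₀A/d₂ = 1.99 × 8.85×10⁻¹² × 5.02×10⁻² / 1.59×10⁻³ = 5.56×10⁻¹⁰ F.
C = (1/C₁ + 1/C₂)⁻¹ = 1.69×10⁻¹⁰ F.

169 pF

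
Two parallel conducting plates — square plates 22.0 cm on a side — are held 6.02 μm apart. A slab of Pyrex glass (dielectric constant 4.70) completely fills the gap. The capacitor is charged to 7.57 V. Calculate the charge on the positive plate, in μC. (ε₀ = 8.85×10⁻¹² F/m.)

2.53 μC

A = (22.0 cm)² = 4.84×10⁻² m².
C = κε₀A/d = 4.70 × 8.85×10⁻¹² × 4.84×10⁻² / 6.02×10⁻⁶ = 3.34×10⁻⁷ F.
Q = CV = 3.34×10⁻⁷ × 7.57 = 2.53×10⁻⁶ C.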